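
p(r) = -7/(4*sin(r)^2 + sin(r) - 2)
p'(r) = -7*(-8*sin(r)*cos(r) - cos(r))/(4*sin(r)^2 + sin(r) - 2)^2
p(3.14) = 3.50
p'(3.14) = -1.78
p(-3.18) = 3.58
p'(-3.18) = -2.39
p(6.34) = 3.63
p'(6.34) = 2.73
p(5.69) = 5.35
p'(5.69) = -11.76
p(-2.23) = 24.05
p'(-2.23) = 269.46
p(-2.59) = 4.91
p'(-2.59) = 9.37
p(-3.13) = 3.48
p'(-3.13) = -1.57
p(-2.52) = 5.71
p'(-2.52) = 13.85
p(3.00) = 3.93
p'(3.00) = -4.66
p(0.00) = 3.50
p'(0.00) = 1.75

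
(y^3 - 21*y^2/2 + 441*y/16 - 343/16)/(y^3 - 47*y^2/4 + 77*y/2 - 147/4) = (y - 7/4)/(y - 3)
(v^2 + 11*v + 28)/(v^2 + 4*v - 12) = (v^2 + 11*v + 28)/(v^2 + 4*v - 12)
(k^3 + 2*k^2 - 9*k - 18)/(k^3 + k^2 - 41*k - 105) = (k^2 - k - 6)/(k^2 - 2*k - 35)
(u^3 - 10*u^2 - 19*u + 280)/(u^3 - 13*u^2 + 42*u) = (u^2 - 3*u - 40)/(u*(u - 6))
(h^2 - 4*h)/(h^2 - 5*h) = (h - 4)/(h - 5)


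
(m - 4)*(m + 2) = m^2 - 2*m - 8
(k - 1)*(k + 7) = k^2 + 6*k - 7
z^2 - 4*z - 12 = (z - 6)*(z + 2)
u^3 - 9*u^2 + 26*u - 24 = (u - 4)*(u - 3)*(u - 2)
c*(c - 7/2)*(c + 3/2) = c^3 - 2*c^2 - 21*c/4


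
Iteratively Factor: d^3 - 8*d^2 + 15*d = (d)*(d^2 - 8*d + 15) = d*(d - 3)*(d - 5)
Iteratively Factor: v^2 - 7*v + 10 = (v - 5)*(v - 2)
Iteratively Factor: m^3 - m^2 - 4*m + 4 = (m + 2)*(m^2 - 3*m + 2) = (m - 2)*(m + 2)*(m - 1)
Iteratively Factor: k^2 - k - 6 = (k - 3)*(k + 2)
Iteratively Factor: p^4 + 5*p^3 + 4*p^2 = (p + 1)*(p^3 + 4*p^2) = (p + 1)*(p + 4)*(p^2) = p*(p + 1)*(p + 4)*(p)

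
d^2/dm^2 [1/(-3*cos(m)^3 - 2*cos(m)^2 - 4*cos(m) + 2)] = -((25*cos(m) + 16*cos(2*m) + 27*cos(3*m))*(3*cos(m)^3 + 2*cos(m)^2 + 4*cos(m) - 2)/4 + 2*(9*cos(m)^2 + 4*cos(m) + 4)^2*sin(m)^2)/(3*cos(m)^3 + 2*cos(m)^2 + 4*cos(m) - 2)^3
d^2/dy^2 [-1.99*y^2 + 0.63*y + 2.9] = -3.98000000000000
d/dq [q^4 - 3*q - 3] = 4*q^3 - 3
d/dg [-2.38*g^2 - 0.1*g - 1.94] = -4.76*g - 0.1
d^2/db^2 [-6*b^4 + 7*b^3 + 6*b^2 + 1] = -72*b^2 + 42*b + 12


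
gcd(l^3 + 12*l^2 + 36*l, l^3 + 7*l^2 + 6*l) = l^2 + 6*l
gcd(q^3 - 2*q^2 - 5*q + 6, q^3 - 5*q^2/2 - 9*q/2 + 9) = q^2 - q - 6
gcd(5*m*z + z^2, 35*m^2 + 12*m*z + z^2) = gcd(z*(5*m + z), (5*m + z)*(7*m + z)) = 5*m + z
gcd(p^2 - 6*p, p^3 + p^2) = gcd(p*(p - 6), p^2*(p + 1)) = p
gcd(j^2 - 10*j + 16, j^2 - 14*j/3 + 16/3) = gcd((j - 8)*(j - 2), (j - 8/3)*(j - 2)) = j - 2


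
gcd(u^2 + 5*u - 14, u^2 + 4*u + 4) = 1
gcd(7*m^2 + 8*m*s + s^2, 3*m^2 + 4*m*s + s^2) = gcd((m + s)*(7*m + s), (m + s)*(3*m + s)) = m + s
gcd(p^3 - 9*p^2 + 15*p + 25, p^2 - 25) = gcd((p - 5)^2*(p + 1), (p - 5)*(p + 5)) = p - 5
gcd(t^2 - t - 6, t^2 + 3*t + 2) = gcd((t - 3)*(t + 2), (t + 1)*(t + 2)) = t + 2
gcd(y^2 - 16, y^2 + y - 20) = y - 4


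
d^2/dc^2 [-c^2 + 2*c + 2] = -2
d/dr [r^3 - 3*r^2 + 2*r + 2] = 3*r^2 - 6*r + 2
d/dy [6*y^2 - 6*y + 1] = 12*y - 6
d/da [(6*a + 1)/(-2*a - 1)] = -4/(2*a + 1)^2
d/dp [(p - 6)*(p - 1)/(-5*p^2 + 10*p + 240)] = (-5*p^2 + 108*p - 348)/(5*(p^4 - 4*p^3 - 92*p^2 + 192*p + 2304))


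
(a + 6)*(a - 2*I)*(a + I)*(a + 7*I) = a^4 + 6*a^3 + 6*I*a^3 + 9*a^2 + 36*I*a^2 + 54*a + 14*I*a + 84*I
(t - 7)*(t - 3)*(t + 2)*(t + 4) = t^4 - 4*t^3 - 31*t^2 + 46*t + 168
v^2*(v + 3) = v^3 + 3*v^2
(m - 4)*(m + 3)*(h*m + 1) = h*m^3 - h*m^2 - 12*h*m + m^2 - m - 12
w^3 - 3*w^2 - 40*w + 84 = (w - 7)*(w - 2)*(w + 6)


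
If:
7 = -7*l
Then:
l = -1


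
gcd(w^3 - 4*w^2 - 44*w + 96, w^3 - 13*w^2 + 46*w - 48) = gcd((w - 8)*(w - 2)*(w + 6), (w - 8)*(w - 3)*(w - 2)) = w^2 - 10*w + 16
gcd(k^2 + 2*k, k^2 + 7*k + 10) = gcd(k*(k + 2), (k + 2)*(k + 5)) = k + 2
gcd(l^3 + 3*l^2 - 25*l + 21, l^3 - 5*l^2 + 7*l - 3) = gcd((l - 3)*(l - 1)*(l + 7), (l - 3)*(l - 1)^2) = l^2 - 4*l + 3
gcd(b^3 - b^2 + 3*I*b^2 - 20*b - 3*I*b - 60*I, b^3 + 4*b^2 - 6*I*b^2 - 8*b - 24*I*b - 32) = b + 4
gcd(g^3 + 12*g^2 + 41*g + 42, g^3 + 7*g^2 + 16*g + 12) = g^2 + 5*g + 6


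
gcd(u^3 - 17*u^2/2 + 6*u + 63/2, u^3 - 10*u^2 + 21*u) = u^2 - 10*u + 21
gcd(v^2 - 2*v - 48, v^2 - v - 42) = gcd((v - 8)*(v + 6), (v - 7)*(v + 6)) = v + 6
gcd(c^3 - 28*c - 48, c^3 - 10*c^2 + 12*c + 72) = c^2 - 4*c - 12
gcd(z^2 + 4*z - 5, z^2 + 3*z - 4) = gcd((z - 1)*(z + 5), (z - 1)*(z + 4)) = z - 1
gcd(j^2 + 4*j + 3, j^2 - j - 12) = j + 3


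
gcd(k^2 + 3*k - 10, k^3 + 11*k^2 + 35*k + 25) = k + 5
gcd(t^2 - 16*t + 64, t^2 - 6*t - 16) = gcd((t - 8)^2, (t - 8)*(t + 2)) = t - 8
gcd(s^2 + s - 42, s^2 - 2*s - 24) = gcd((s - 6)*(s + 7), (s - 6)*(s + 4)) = s - 6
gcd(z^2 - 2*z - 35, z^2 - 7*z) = z - 7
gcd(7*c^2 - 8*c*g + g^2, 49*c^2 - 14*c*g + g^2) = 7*c - g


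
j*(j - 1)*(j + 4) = j^3 + 3*j^2 - 4*j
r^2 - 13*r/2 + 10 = (r - 4)*(r - 5/2)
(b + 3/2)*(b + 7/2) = b^2 + 5*b + 21/4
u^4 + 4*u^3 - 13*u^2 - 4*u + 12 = (u - 2)*(u - 1)*(u + 1)*(u + 6)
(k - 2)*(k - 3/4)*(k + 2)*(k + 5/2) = k^4 + 7*k^3/4 - 47*k^2/8 - 7*k + 15/2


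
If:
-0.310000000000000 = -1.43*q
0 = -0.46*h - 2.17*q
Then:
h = -1.02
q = 0.22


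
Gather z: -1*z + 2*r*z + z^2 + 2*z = z^2 + z*(2*r + 1)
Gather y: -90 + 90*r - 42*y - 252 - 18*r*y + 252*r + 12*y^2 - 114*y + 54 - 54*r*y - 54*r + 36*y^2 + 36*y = 288*r + 48*y^2 + y*(-72*r - 120) - 288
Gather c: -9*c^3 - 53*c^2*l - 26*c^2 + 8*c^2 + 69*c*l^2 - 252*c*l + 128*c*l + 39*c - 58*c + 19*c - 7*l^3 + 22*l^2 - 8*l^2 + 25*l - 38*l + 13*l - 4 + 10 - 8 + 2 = -9*c^3 + c^2*(-53*l - 18) + c*(69*l^2 - 124*l) - 7*l^3 + 14*l^2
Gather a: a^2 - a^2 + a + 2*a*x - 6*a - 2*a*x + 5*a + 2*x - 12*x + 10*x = 0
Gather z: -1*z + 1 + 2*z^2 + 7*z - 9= 2*z^2 + 6*z - 8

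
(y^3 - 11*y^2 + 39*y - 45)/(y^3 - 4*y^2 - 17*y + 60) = (y - 3)/(y + 4)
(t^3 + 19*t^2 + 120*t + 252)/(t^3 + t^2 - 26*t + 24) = (t^2 + 13*t + 42)/(t^2 - 5*t + 4)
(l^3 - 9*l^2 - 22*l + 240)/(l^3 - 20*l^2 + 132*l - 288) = (l + 5)/(l - 6)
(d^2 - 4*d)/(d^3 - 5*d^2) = (d - 4)/(d*(d - 5))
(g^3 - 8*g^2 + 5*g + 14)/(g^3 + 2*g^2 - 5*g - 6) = (g - 7)/(g + 3)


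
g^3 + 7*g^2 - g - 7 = (g - 1)*(g + 1)*(g + 7)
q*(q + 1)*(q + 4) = q^3 + 5*q^2 + 4*q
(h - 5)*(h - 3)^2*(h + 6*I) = h^4 - 11*h^3 + 6*I*h^3 + 39*h^2 - 66*I*h^2 - 45*h + 234*I*h - 270*I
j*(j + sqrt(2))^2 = j^3 + 2*sqrt(2)*j^2 + 2*j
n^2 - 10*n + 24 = (n - 6)*(n - 4)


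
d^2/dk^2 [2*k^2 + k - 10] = 4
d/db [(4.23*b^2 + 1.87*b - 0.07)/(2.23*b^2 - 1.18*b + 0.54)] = (-9.1615*b^2 + 4.8806*b + 0.9272)/(4.9729*b^4 - 5.2628*b^3 + 3.8008*b^2 - 1.2744*b + 0.2916)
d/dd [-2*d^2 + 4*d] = 4 - 4*d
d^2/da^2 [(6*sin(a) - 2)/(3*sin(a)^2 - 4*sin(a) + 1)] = -(2*sin(a) + 4)/(sin(a) - 1)^2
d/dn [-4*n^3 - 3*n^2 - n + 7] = -12*n^2 - 6*n - 1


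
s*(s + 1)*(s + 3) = s^3 + 4*s^2 + 3*s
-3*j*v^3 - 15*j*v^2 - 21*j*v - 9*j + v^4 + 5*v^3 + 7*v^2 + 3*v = (-3*j + v)*(v + 1)^2*(v + 3)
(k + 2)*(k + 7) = k^2 + 9*k + 14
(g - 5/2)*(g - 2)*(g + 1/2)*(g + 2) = g^4 - 2*g^3 - 21*g^2/4 + 8*g + 5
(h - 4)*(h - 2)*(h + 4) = h^3 - 2*h^2 - 16*h + 32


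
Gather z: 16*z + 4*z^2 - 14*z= 4*z^2 + 2*z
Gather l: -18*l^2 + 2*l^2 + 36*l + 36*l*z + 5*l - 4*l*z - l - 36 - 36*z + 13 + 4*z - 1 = -16*l^2 + l*(32*z + 40) - 32*z - 24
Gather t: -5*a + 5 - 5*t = -5*a - 5*t + 5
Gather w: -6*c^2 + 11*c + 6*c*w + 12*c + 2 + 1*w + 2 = -6*c^2 + 23*c + w*(6*c + 1) + 4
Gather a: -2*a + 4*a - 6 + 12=2*a + 6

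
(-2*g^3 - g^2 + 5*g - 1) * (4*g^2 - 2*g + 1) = -8*g^5 + 20*g^3 - 15*g^2 + 7*g - 1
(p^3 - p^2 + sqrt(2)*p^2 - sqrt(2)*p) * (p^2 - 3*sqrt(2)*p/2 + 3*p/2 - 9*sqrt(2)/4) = p^5 - sqrt(2)*p^4/2 + p^4/2 - 9*p^3/2 - sqrt(2)*p^3/4 - 3*p^2/2 + 3*sqrt(2)*p^2/4 + 9*p/2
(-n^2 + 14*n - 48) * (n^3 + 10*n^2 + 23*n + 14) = -n^5 + 4*n^4 + 69*n^3 - 172*n^2 - 908*n - 672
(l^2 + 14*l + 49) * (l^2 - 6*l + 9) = l^4 + 8*l^3 - 26*l^2 - 168*l + 441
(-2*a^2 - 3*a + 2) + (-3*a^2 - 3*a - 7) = -5*a^2 - 6*a - 5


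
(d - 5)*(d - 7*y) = d^2 - 7*d*y - 5*d + 35*y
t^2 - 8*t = t*(t - 8)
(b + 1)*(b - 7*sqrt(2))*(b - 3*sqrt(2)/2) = b^3 - 17*sqrt(2)*b^2/2 + b^2 - 17*sqrt(2)*b/2 + 21*b + 21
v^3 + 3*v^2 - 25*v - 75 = (v - 5)*(v + 3)*(v + 5)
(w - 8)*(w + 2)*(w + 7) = w^3 + w^2 - 58*w - 112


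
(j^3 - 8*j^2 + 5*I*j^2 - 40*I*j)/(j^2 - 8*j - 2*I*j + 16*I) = j*(j + 5*I)/(j - 2*I)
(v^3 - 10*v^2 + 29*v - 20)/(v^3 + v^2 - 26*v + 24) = (v - 5)/(v + 6)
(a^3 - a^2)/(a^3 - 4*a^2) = (a - 1)/(a - 4)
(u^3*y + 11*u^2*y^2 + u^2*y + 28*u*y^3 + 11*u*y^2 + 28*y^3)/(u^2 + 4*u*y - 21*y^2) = y*(-u^2 - 4*u*y - u - 4*y)/(-u + 3*y)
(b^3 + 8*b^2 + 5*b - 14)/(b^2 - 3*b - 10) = (b^2 + 6*b - 7)/(b - 5)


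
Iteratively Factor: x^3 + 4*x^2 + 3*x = (x + 1)*(x^2 + 3*x) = x*(x + 1)*(x + 3)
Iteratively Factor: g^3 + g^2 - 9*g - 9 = (g + 3)*(g^2 - 2*g - 3) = (g - 3)*(g + 3)*(g + 1)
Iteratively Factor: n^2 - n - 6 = (n - 3)*(n + 2)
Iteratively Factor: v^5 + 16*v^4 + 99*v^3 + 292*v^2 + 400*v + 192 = (v + 1)*(v^4 + 15*v^3 + 84*v^2 + 208*v + 192) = (v + 1)*(v + 4)*(v^3 + 11*v^2 + 40*v + 48) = (v + 1)*(v + 4)^2*(v^2 + 7*v + 12) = (v + 1)*(v + 3)*(v + 4)^2*(v + 4)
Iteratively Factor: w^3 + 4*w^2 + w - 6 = (w - 1)*(w^2 + 5*w + 6) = (w - 1)*(w + 2)*(w + 3)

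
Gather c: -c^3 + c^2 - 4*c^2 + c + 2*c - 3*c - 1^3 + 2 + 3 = -c^3 - 3*c^2 + 4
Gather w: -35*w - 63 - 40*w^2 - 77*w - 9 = -40*w^2 - 112*w - 72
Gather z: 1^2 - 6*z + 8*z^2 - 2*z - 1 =8*z^2 - 8*z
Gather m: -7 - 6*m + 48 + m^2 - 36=m^2 - 6*m + 5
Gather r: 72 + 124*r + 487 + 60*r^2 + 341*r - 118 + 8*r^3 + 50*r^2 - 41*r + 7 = 8*r^3 + 110*r^2 + 424*r + 448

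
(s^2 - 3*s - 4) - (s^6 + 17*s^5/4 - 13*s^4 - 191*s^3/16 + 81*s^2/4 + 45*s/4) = -s^6 - 17*s^5/4 + 13*s^4 + 191*s^3/16 - 77*s^2/4 - 57*s/4 - 4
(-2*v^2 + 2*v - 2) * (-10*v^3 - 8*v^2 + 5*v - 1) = 20*v^5 - 4*v^4 - 6*v^3 + 28*v^2 - 12*v + 2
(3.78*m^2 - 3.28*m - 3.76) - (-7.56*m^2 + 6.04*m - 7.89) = 11.34*m^2 - 9.32*m + 4.13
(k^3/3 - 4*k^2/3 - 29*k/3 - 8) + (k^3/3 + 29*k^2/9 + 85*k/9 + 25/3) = 2*k^3/3 + 17*k^2/9 - 2*k/9 + 1/3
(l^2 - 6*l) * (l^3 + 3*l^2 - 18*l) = l^5 - 3*l^4 - 36*l^3 + 108*l^2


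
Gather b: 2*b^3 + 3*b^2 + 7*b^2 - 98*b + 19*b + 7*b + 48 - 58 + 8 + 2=2*b^3 + 10*b^2 - 72*b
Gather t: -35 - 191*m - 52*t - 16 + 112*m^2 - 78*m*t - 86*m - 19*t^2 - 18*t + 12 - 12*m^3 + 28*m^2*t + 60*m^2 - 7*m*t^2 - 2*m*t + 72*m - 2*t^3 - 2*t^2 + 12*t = -12*m^3 + 172*m^2 - 205*m - 2*t^3 + t^2*(-7*m - 21) + t*(28*m^2 - 80*m - 58) - 39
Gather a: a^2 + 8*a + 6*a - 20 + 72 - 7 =a^2 + 14*a + 45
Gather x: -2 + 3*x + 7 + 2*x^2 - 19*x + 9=2*x^2 - 16*x + 14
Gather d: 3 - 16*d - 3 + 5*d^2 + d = 5*d^2 - 15*d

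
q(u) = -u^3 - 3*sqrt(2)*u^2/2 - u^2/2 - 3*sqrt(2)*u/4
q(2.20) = -25.67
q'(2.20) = -27.11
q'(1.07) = -10.10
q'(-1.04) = 1.15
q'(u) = -3*u^2 - 3*sqrt(2)*u - u - 3*sqrt(2)/4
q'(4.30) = -79.07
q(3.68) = -89.24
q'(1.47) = -15.25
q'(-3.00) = -12.33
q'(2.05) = -24.42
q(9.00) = -950.87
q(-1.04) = -0.61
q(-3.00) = 6.59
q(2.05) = -21.81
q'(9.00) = -291.24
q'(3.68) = -60.98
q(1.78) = -15.83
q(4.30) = -132.54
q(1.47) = -10.40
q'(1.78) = -19.90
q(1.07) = -5.36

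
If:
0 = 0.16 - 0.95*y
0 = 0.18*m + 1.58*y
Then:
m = -1.48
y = 0.17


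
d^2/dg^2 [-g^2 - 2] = -2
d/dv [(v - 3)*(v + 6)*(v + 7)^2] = 4*v^3 + 51*v^2 + 146*v - 105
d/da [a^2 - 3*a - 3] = 2*a - 3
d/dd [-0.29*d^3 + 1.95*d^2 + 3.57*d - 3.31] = -0.87*d^2 + 3.9*d + 3.57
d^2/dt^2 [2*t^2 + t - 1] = 4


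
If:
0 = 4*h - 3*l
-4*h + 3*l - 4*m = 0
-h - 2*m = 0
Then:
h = 0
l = 0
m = 0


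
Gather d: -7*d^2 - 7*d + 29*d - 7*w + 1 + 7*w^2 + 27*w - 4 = -7*d^2 + 22*d + 7*w^2 + 20*w - 3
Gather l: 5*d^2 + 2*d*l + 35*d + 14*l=5*d^2 + 35*d + l*(2*d + 14)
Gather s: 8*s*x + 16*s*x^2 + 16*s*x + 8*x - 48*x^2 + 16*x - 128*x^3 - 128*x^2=s*(16*x^2 + 24*x) - 128*x^3 - 176*x^2 + 24*x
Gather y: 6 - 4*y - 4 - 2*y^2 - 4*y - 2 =-2*y^2 - 8*y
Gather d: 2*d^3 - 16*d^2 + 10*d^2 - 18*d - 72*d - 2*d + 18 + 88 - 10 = 2*d^3 - 6*d^2 - 92*d + 96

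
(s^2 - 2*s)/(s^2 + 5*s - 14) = s/(s + 7)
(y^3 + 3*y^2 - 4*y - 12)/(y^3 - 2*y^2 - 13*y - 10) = (y^2 + y - 6)/(y^2 - 4*y - 5)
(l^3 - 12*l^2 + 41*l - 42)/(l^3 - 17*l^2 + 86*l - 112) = (l - 3)/(l - 8)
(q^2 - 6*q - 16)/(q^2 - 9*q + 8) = (q + 2)/(q - 1)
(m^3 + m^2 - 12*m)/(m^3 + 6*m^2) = (m^2 + m - 12)/(m*(m + 6))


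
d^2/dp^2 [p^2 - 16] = 2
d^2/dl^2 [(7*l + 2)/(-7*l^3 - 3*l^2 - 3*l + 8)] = 6*(-3*(7*l + 2)*(7*l^2 + 2*l + 1)^2 + (49*l^2 + 14*l + (7*l + 1)*(7*l + 2) + 7)*(7*l^3 + 3*l^2 + 3*l - 8))/(7*l^3 + 3*l^2 + 3*l - 8)^3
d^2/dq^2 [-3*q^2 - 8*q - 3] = -6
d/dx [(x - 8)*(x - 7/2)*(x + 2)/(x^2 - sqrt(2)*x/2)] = (4*x^4 - 4*sqrt(2)*x^3 - 20*x^2 + 19*sqrt(2)*x^2 - 448*x + 112*sqrt(2))/(2*x^2*(2*x^2 - 2*sqrt(2)*x + 1))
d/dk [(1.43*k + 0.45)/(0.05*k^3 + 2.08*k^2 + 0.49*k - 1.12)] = (0.0715*k^3 + 2.9744*k^2 + 0.7007*k - (1.43*k + 0.45)*(0.15*k^2 + 4.16*k + 0.49) - 1.6016)/(0.05*k^3 + 2.08*k^2 + 0.49*k - 1.12)^2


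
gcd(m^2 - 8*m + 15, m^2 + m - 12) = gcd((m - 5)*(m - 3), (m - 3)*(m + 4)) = m - 3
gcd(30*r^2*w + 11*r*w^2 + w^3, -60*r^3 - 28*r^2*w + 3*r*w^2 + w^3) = 6*r + w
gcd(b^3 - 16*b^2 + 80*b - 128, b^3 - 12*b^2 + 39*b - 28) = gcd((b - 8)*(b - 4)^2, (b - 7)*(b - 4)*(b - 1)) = b - 4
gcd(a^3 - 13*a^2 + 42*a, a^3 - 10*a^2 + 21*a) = a^2 - 7*a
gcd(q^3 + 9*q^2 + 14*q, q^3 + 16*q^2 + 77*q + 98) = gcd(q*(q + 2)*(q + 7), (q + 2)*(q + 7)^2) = q^2 + 9*q + 14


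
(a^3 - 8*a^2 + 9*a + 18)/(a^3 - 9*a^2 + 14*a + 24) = (a - 3)/(a - 4)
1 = 1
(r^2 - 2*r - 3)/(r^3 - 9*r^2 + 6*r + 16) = (r - 3)/(r^2 - 10*r + 16)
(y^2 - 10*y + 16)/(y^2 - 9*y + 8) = (y - 2)/(y - 1)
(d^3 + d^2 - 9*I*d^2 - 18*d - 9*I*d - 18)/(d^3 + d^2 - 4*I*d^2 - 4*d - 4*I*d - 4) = (d^2 - 9*I*d - 18)/(d^2 - 4*I*d - 4)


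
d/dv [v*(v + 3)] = 2*v + 3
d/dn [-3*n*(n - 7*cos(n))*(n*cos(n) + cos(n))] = -3*n*(n + 1)*(7*sin(n) + 1)*cos(n) + 3*n*(n - 7*cos(n))*(n*sin(n) - sqrt(2)*cos(n + pi/4)) - 3*(n + 1)*(n - 7*cos(n))*cos(n)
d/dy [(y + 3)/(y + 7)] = 4/(y + 7)^2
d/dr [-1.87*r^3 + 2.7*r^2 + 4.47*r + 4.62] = -5.61*r^2 + 5.4*r + 4.47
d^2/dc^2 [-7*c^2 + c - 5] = -14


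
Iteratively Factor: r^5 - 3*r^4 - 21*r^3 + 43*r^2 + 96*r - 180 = (r - 5)*(r^4 + 2*r^3 - 11*r^2 - 12*r + 36) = (r - 5)*(r + 3)*(r^3 - r^2 - 8*r + 12) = (r - 5)*(r - 2)*(r + 3)*(r^2 + r - 6) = (r - 5)*(r - 2)*(r + 3)^2*(r - 2)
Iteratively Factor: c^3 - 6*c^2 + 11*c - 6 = (c - 3)*(c^2 - 3*c + 2) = (c - 3)*(c - 1)*(c - 2)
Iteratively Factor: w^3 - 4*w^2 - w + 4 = (w - 4)*(w^2 - 1) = (w - 4)*(w + 1)*(w - 1)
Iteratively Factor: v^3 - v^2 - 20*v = (v)*(v^2 - v - 20) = v*(v - 5)*(v + 4)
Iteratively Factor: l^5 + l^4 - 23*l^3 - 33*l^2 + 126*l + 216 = (l - 4)*(l^4 + 5*l^3 - 3*l^2 - 45*l - 54) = (l - 4)*(l - 3)*(l^3 + 8*l^2 + 21*l + 18) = (l - 4)*(l - 3)*(l + 2)*(l^2 + 6*l + 9) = (l - 4)*(l - 3)*(l + 2)*(l + 3)*(l + 3)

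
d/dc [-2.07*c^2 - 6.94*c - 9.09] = -4.14*c - 6.94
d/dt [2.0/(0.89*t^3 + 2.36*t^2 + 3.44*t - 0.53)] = (-5.34*t^2 - 9.44*t - 6.88)/(0.89*t^3 + 2.36*t^2 + 3.44*t - 0.53)^2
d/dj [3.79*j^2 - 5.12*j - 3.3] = 7.58*j - 5.12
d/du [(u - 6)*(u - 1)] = 2*u - 7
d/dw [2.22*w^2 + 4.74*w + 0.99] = 4.44*w + 4.74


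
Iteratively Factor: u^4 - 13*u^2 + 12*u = (u)*(u^3 - 13*u + 12) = u*(u + 4)*(u^2 - 4*u + 3) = u*(u - 3)*(u + 4)*(u - 1)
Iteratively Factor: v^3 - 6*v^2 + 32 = (v - 4)*(v^2 - 2*v - 8) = (v - 4)*(v + 2)*(v - 4)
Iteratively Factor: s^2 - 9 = (s + 3)*(s - 3)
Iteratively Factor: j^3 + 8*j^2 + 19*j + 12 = (j + 1)*(j^2 + 7*j + 12) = (j + 1)*(j + 3)*(j + 4)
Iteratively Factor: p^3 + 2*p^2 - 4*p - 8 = (p - 2)*(p^2 + 4*p + 4) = (p - 2)*(p + 2)*(p + 2)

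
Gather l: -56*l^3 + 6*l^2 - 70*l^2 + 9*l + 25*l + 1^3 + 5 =-56*l^3 - 64*l^2 + 34*l + 6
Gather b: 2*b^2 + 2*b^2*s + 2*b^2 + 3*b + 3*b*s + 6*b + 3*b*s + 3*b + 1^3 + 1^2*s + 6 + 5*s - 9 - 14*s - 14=b^2*(2*s + 4) + b*(6*s + 12) - 8*s - 16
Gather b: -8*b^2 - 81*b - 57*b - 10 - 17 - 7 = -8*b^2 - 138*b - 34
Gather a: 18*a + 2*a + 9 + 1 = 20*a + 10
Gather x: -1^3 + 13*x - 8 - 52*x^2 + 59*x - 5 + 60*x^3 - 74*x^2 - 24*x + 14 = 60*x^3 - 126*x^2 + 48*x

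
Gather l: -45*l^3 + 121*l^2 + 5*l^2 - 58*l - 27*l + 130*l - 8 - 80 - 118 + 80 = -45*l^3 + 126*l^2 + 45*l - 126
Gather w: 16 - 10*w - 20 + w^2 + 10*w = w^2 - 4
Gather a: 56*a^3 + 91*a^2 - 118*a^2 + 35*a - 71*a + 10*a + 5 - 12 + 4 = 56*a^3 - 27*a^2 - 26*a - 3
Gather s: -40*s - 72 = -40*s - 72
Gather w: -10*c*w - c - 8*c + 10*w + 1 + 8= -9*c + w*(10 - 10*c) + 9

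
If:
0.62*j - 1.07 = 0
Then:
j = 1.73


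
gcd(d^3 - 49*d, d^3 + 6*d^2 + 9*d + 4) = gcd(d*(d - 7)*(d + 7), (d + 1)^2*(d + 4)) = 1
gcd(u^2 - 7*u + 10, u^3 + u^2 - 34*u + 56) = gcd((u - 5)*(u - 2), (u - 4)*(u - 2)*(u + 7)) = u - 2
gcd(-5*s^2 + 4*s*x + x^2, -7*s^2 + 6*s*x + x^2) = -s + x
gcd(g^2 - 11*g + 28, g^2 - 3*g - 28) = g - 7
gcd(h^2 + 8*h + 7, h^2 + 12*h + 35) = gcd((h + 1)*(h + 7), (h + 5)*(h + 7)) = h + 7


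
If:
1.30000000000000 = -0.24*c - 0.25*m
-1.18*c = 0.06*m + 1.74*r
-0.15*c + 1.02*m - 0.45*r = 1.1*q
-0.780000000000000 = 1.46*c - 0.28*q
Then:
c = -1.29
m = -3.97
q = -3.92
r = 1.01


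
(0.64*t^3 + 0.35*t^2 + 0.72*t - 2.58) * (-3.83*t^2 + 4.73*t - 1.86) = -2.4512*t^5 + 1.6867*t^4 - 2.2925*t^3 + 12.636*t^2 - 13.5426*t + 4.7988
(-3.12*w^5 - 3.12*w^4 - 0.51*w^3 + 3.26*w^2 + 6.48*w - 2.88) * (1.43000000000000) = -4.4616*w^5 - 4.4616*w^4 - 0.7293*w^3 + 4.6618*w^2 + 9.2664*w - 4.1184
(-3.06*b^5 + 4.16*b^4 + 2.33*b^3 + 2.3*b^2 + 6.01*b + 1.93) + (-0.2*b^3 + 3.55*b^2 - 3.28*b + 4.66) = -3.06*b^5 + 4.16*b^4 + 2.13*b^3 + 5.85*b^2 + 2.73*b + 6.59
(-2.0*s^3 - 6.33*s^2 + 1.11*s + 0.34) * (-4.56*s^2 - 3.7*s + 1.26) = 9.12*s^5 + 36.2648*s^4 + 15.8394*s^3 - 13.6332*s^2 + 0.1406*s + 0.4284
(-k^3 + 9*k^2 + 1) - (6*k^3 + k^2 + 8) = -7*k^3 + 8*k^2 - 7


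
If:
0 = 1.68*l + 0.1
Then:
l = -0.06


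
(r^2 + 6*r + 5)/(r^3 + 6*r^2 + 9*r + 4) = (r + 5)/(r^2 + 5*r + 4)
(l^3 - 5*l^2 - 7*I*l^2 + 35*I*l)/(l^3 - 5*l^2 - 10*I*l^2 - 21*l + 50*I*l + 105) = l/(l - 3*I)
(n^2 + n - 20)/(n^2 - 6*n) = (n^2 + n - 20)/(n*(n - 6))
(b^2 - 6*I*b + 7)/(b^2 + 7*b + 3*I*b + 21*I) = (b^2 - 6*I*b + 7)/(b^2 + b*(7 + 3*I) + 21*I)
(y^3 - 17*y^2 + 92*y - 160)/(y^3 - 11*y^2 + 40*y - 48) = (y^2 - 13*y + 40)/(y^2 - 7*y + 12)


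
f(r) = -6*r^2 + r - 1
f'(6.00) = -71.00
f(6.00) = -211.00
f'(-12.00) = 145.00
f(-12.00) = -877.00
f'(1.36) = -15.32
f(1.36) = -10.74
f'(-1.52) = 19.24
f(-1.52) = -16.38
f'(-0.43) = 6.16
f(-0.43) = -2.54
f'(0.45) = -4.40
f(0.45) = -1.76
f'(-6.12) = 74.44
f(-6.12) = -231.85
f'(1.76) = -20.12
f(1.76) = -17.83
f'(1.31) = -14.72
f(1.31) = -9.99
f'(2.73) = -31.76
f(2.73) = -42.99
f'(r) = 1 - 12*r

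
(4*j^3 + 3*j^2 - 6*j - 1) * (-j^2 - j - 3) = -4*j^5 - 7*j^4 - 9*j^3 - 2*j^2 + 19*j + 3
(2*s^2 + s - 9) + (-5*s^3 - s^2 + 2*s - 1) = -5*s^3 + s^2 + 3*s - 10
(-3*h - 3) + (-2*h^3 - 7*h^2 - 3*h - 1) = -2*h^3 - 7*h^2 - 6*h - 4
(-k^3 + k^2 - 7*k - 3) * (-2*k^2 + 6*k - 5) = 2*k^5 - 8*k^4 + 25*k^3 - 41*k^2 + 17*k + 15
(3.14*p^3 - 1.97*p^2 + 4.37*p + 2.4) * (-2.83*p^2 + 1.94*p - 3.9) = -8.8862*p^5 + 11.6667*p^4 - 28.4349*p^3 + 9.3688*p^2 - 12.387*p - 9.36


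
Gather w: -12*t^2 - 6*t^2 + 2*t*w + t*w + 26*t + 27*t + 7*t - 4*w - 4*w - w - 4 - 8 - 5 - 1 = -18*t^2 + 60*t + w*(3*t - 9) - 18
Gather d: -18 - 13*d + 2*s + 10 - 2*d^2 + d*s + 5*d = -2*d^2 + d*(s - 8) + 2*s - 8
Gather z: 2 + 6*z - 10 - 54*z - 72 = -48*z - 80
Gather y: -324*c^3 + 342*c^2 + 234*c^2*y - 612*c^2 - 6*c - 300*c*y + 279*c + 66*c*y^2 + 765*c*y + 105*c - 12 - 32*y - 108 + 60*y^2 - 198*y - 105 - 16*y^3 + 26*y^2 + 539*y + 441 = -324*c^3 - 270*c^2 + 378*c - 16*y^3 + y^2*(66*c + 86) + y*(234*c^2 + 465*c + 309) + 216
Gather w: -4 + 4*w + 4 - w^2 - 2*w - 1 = -w^2 + 2*w - 1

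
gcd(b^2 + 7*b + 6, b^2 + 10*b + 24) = b + 6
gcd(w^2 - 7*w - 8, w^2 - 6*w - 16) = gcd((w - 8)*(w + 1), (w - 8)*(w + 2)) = w - 8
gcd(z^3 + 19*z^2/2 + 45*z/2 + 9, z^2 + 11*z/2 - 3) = z + 6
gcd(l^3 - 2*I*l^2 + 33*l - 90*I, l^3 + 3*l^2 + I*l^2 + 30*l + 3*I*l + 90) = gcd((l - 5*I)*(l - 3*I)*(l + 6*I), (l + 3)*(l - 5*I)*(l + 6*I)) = l^2 + I*l + 30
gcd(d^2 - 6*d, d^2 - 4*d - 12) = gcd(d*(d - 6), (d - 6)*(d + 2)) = d - 6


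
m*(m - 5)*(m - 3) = m^3 - 8*m^2 + 15*m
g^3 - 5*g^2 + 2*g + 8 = (g - 4)*(g - 2)*(g + 1)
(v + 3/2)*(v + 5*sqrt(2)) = v^2 + 3*v/2 + 5*sqrt(2)*v + 15*sqrt(2)/2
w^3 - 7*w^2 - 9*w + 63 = (w - 7)*(w - 3)*(w + 3)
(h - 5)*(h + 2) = h^2 - 3*h - 10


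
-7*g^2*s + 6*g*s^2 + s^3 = s*(-g + s)*(7*g + s)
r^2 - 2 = (r - sqrt(2))*(r + sqrt(2))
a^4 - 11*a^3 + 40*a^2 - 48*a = a*(a - 4)^2*(a - 3)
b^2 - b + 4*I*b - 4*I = (b - 1)*(b + 4*I)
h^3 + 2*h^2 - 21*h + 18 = (h - 3)*(h - 1)*(h + 6)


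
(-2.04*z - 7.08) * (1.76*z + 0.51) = -3.5904*z^2 - 13.5012*z - 3.6108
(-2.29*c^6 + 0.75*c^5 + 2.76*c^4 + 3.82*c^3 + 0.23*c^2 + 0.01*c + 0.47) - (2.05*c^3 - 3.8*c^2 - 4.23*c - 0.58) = -2.29*c^6 + 0.75*c^5 + 2.76*c^4 + 1.77*c^3 + 4.03*c^2 + 4.24*c + 1.05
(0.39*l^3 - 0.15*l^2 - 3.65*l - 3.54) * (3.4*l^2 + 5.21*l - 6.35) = 1.326*l^5 + 1.5219*l^4 - 15.668*l^3 - 30.1*l^2 + 4.7341*l + 22.479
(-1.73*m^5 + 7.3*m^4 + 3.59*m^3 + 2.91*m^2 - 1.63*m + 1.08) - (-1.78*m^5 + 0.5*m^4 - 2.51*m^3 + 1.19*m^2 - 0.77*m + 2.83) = 0.05*m^5 + 6.8*m^4 + 6.1*m^3 + 1.72*m^2 - 0.86*m - 1.75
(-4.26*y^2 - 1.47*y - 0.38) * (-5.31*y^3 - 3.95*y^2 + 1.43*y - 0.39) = 22.6206*y^5 + 24.6327*y^4 + 1.7325*y^3 + 1.0603*y^2 + 0.0299*y + 0.1482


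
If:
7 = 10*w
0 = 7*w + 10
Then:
No Solution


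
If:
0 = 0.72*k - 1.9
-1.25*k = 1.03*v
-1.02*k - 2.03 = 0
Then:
No Solution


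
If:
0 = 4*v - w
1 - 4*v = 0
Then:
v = 1/4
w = 1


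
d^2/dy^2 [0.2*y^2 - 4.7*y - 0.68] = 0.400000000000000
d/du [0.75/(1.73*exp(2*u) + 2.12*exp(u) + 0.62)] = (-2.595*exp(u) - 1.59)*exp(u)/(1.73*exp(2*u) + 2.12*exp(u) + 0.62)^2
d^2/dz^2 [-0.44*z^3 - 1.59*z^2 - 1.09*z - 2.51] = -2.64*z - 3.18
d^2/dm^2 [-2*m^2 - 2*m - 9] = -4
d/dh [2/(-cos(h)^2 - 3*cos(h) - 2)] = -2*(2*cos(h) + 3)*sin(h)/(cos(h)^2 + 3*cos(h) + 2)^2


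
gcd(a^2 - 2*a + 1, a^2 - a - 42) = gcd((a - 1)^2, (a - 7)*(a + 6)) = 1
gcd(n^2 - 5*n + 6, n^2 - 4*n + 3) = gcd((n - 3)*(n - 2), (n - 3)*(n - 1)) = n - 3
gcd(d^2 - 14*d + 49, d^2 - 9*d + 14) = d - 7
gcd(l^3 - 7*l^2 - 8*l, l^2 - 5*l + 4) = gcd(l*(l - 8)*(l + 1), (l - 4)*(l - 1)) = 1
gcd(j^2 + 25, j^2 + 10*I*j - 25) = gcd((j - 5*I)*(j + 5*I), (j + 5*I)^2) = j + 5*I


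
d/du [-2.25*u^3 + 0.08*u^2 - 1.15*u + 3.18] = -6.75*u^2 + 0.16*u - 1.15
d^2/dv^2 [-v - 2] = 0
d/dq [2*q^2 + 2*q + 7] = 4*q + 2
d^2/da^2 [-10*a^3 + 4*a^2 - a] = 8 - 60*a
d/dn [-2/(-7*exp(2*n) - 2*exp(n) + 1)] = (-28*exp(n) - 4)*exp(n)/(7*exp(2*n) + 2*exp(n) - 1)^2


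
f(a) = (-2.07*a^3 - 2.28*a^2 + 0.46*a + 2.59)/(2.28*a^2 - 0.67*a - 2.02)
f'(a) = (0.67 - 4.56*a)*(-2.07*a^3 - 2.28*a^2 + 0.46*a + 2.59)/(2.28*a^2 - 0.67*a - 2.02)^2 + (-6.21*a^2 - 4.56*a + 0.46)/(2.28*a^2 - 0.67*a - 2.02)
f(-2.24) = 1.23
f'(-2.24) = -0.65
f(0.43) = -1.17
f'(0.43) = 0.61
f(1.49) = -4.22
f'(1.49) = 2.82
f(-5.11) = 3.56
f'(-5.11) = -0.87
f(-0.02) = -1.29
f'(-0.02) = 0.21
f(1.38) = -4.69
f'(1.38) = 6.24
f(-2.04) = 1.10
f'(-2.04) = -0.58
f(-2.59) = 1.47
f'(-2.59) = -0.74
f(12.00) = -12.25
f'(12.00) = -0.90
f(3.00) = -4.39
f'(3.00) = -0.73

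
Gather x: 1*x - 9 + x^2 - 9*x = x^2 - 8*x - 9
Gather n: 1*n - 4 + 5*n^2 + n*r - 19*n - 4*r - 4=5*n^2 + n*(r - 18) - 4*r - 8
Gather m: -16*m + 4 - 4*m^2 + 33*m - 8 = -4*m^2 + 17*m - 4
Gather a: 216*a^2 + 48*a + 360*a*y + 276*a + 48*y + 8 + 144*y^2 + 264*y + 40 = 216*a^2 + a*(360*y + 324) + 144*y^2 + 312*y + 48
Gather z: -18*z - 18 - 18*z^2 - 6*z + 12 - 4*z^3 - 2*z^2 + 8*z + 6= -4*z^3 - 20*z^2 - 16*z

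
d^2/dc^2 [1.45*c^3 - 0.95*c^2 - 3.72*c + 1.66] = 8.7*c - 1.9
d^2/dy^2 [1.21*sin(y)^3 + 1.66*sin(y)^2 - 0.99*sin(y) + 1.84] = 0.0824999999999996*sin(y) + 2.7225*sin(3*y) + 3.32*cos(2*y)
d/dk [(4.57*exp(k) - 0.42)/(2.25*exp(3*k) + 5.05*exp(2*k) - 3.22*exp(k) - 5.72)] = (-20.565*exp(3*k) - 20.2435*exp(2*k) + 4.242*exp(k) - 27.4928)*exp(k)/(5.0625*exp(6*k) + 22.725*exp(5*k) + 11.0125*exp(4*k) - 58.262*exp(3*k) - 47.4036*exp(2*k) + 36.8368*exp(k) + 32.7184)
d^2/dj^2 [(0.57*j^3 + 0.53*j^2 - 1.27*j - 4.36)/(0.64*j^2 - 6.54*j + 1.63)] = (3.5527136788005e-15*j^4 + 50.966728*j^3 - 50.490396*j^2 + 126.531078*j - 388.132242)/(0.262144*j^6 - 8.036352*j^5 + 84.124416*j^4 - 320.661432*j^3 + 214.254372*j^2 - 52.128378*j + 4.330747)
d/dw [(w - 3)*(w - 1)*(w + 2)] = 3*w^2 - 4*w - 5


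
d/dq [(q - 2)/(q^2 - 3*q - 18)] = (q^2 - 3*q - (q - 2)*(2*q - 3) - 18)/(-q^2 + 3*q + 18)^2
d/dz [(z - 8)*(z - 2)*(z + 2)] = 3*z^2 - 16*z - 4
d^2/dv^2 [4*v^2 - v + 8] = 8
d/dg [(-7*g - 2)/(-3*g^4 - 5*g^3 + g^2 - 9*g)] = (-63*g^4 - 94*g^3 - 23*g^2 + 4*g - 18)/(g^2*(9*g^6 + 30*g^5 + 19*g^4 + 44*g^3 + 91*g^2 - 18*g + 81))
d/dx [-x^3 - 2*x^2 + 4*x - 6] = -3*x^2 - 4*x + 4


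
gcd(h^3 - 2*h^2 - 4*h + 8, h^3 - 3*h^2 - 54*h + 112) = h - 2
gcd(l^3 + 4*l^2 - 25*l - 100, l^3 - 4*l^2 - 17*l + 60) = l^2 - l - 20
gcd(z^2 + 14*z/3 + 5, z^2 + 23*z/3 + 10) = z + 5/3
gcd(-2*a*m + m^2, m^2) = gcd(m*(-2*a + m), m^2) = m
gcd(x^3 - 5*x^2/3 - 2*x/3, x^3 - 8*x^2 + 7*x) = x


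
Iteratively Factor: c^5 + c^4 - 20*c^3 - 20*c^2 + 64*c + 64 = (c + 1)*(c^4 - 20*c^2 + 64) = (c - 4)*(c + 1)*(c^3 + 4*c^2 - 4*c - 16) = (c - 4)*(c + 1)*(c + 2)*(c^2 + 2*c - 8) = (c - 4)*(c - 2)*(c + 1)*(c + 2)*(c + 4)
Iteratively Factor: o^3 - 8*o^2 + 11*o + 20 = (o + 1)*(o^2 - 9*o + 20) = (o - 5)*(o + 1)*(o - 4)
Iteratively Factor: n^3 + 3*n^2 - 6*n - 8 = (n + 1)*(n^2 + 2*n - 8) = (n - 2)*(n + 1)*(n + 4)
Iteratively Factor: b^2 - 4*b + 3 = (b - 1)*(b - 3)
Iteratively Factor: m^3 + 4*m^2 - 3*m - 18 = (m + 3)*(m^2 + m - 6) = (m - 2)*(m + 3)*(m + 3)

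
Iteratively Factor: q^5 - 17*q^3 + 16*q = (q)*(q^4 - 17*q^2 + 16) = q*(q + 4)*(q^3 - 4*q^2 - q + 4) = q*(q - 4)*(q + 4)*(q^2 - 1) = q*(q - 4)*(q - 1)*(q + 4)*(q + 1)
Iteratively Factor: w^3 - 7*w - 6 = (w - 3)*(w^2 + 3*w + 2) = (w - 3)*(w + 2)*(w + 1)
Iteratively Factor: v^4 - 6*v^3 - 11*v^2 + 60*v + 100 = (v - 5)*(v^3 - v^2 - 16*v - 20) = (v - 5)^2*(v^2 + 4*v + 4) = (v - 5)^2*(v + 2)*(v + 2)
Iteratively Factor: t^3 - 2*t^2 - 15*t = (t + 3)*(t^2 - 5*t) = (t - 5)*(t + 3)*(t)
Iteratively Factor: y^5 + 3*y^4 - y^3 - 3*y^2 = (y)*(y^4 + 3*y^3 - y^2 - 3*y) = y*(y + 1)*(y^3 + 2*y^2 - 3*y) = y*(y - 1)*(y + 1)*(y^2 + 3*y) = y^2*(y - 1)*(y + 1)*(y + 3)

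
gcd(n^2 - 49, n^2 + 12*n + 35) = n + 7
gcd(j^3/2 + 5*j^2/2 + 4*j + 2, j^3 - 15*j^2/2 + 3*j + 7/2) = 1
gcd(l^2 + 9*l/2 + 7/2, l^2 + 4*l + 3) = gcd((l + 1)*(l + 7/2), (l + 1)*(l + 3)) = l + 1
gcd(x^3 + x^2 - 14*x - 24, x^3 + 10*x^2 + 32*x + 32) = x + 2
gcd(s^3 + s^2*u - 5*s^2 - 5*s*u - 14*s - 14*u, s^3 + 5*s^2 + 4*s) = 1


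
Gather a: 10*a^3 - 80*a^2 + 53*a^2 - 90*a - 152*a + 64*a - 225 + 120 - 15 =10*a^3 - 27*a^2 - 178*a - 120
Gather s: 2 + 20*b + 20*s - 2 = 20*b + 20*s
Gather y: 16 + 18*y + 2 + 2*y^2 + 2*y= 2*y^2 + 20*y + 18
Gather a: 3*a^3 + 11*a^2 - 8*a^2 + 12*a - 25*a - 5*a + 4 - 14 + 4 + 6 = 3*a^3 + 3*a^2 - 18*a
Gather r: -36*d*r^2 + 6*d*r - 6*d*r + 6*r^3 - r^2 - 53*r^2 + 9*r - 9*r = 6*r^3 + r^2*(-36*d - 54)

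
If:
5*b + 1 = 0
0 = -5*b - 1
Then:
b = -1/5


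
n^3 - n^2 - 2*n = n*(n - 2)*(n + 1)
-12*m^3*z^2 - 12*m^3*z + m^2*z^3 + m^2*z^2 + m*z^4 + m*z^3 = z*(-3*m + z)*(4*m + z)*(m*z + m)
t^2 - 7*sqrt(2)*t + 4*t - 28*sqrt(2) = (t + 4)*(t - 7*sqrt(2))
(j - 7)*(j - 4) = j^2 - 11*j + 28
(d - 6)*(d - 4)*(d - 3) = d^3 - 13*d^2 + 54*d - 72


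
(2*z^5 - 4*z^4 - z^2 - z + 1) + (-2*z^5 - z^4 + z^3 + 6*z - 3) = -5*z^4 + z^3 - z^2 + 5*z - 2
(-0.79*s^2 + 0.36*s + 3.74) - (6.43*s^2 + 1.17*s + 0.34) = -7.22*s^2 - 0.81*s + 3.4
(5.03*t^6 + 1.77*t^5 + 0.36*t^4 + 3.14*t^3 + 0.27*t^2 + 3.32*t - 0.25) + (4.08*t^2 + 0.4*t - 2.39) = 5.03*t^6 + 1.77*t^5 + 0.36*t^4 + 3.14*t^3 + 4.35*t^2 + 3.72*t - 2.64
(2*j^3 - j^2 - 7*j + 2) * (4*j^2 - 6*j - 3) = 8*j^5 - 16*j^4 - 28*j^3 + 53*j^2 + 9*j - 6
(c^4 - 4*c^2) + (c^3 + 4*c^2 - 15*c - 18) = c^4 + c^3 - 15*c - 18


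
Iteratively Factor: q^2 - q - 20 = (q + 4)*(q - 5)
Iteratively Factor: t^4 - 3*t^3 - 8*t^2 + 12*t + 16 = (t - 4)*(t^3 + t^2 - 4*t - 4) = (t - 4)*(t - 2)*(t^2 + 3*t + 2) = (t - 4)*(t - 2)*(t + 1)*(t + 2)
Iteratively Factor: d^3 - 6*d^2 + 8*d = (d - 2)*(d^2 - 4*d) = d*(d - 2)*(d - 4)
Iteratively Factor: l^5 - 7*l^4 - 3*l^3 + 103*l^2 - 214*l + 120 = (l - 2)*(l^4 - 5*l^3 - 13*l^2 + 77*l - 60) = (l - 2)*(l + 4)*(l^3 - 9*l^2 + 23*l - 15) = (l - 2)*(l - 1)*(l + 4)*(l^2 - 8*l + 15) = (l - 3)*(l - 2)*(l - 1)*(l + 4)*(l - 5)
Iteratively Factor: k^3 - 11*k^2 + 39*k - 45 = (k - 5)*(k^2 - 6*k + 9) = (k - 5)*(k - 3)*(k - 3)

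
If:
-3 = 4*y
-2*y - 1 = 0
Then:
No Solution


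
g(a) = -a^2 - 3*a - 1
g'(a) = -2*a - 3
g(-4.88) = -10.17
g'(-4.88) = 6.76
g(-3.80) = -4.04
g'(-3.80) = 4.60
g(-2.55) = 0.15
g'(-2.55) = 2.10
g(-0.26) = -0.29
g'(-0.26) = -2.48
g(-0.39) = 0.02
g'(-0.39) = -2.22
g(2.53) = -14.99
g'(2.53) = -8.06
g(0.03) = -1.09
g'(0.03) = -3.06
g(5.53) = -48.17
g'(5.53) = -14.06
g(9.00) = -109.00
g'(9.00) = -21.00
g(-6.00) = -19.00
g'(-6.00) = 9.00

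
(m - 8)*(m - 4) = m^2 - 12*m + 32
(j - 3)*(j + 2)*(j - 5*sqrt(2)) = j^3 - 5*sqrt(2)*j^2 - j^2 - 6*j + 5*sqrt(2)*j + 30*sqrt(2)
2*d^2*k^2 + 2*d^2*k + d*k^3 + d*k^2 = k*(2*d + k)*(d*k + d)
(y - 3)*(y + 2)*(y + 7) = y^3 + 6*y^2 - 13*y - 42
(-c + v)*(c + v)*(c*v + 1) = -c^3*v - c^2 + c*v^3 + v^2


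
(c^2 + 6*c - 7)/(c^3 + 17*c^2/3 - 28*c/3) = 3*(c - 1)/(c*(3*c - 4))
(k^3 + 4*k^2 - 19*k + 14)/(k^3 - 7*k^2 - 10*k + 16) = (k^2 + 5*k - 14)/(k^2 - 6*k - 16)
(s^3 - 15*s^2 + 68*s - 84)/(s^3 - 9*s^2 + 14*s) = (s - 6)/s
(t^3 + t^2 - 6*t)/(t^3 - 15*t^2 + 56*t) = (t^2 + t - 6)/(t^2 - 15*t + 56)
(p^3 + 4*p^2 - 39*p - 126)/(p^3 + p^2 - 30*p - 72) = (p + 7)/(p + 4)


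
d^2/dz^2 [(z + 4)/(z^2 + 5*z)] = 2*(-3*z*(z + 3)*(z + 5) + (z + 4)*(2*z + 5)^2)/(z^3*(z + 5)^3)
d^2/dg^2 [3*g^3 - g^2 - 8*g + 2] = 18*g - 2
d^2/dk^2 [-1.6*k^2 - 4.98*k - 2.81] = -3.20000000000000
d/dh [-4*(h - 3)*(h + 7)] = -8*h - 16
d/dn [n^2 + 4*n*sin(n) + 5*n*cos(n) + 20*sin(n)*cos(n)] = -5*n*sin(n) + 4*n*cos(n) + 2*n + 4*sin(n) + 5*cos(n) + 20*cos(2*n)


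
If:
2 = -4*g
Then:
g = -1/2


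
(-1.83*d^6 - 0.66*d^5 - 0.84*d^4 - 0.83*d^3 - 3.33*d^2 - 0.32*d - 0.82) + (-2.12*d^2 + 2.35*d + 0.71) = -1.83*d^6 - 0.66*d^5 - 0.84*d^4 - 0.83*d^3 - 5.45*d^2 + 2.03*d - 0.11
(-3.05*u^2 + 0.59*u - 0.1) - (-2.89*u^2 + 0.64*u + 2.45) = -0.16*u^2 - 0.05*u - 2.55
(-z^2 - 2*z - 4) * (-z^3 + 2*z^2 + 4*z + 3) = z^5 - 4*z^3 - 19*z^2 - 22*z - 12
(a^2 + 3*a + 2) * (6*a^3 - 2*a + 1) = 6*a^5 + 18*a^4 + 10*a^3 - 5*a^2 - a + 2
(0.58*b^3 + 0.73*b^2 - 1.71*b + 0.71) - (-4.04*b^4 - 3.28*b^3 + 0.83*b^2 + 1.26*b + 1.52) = 4.04*b^4 + 3.86*b^3 - 0.1*b^2 - 2.97*b - 0.81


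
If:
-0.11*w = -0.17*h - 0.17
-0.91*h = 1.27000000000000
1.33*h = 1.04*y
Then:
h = -1.40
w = -0.61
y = -1.78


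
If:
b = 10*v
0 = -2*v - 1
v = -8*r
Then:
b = -5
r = 1/16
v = -1/2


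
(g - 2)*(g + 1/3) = g^2 - 5*g/3 - 2/3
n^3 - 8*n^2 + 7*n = n*(n - 7)*(n - 1)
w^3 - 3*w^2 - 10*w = w*(w - 5)*(w + 2)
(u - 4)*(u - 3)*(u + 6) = u^3 - u^2 - 30*u + 72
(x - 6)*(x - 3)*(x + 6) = x^3 - 3*x^2 - 36*x + 108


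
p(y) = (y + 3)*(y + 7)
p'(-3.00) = 4.00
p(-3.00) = 0.00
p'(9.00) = 28.00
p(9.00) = 192.00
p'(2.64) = 15.28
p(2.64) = 54.37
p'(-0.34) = 9.32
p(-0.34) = 17.72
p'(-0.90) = 8.20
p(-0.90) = 12.81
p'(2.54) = 15.08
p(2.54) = 52.85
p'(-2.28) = 5.44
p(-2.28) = 3.40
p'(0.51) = 11.02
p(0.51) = 26.36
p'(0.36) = 10.72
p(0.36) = 24.73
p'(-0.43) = 9.14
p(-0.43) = 16.88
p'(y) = 2*y + 10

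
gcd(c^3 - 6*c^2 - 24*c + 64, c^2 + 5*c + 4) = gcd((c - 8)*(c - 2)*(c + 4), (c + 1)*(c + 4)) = c + 4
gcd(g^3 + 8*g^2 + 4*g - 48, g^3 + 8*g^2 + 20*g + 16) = g + 4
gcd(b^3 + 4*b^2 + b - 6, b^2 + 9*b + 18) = b + 3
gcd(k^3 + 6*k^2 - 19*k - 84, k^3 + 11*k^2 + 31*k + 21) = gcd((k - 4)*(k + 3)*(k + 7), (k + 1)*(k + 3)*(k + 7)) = k^2 + 10*k + 21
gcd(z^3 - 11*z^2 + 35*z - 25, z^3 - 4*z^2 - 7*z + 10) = z^2 - 6*z + 5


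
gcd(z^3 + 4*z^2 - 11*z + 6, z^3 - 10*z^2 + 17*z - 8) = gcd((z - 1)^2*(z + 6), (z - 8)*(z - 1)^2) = z^2 - 2*z + 1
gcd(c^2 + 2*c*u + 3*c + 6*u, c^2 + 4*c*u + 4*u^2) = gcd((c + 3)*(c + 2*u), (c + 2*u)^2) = c + 2*u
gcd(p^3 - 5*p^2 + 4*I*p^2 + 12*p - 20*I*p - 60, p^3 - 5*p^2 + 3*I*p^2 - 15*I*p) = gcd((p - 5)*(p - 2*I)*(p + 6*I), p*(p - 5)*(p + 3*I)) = p - 5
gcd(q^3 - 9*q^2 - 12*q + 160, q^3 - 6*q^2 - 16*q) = q - 8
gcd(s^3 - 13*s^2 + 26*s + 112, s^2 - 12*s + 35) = s - 7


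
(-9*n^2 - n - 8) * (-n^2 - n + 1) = 9*n^4 + 10*n^3 + 7*n - 8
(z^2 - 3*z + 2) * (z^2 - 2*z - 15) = z^4 - 5*z^3 - 7*z^2 + 41*z - 30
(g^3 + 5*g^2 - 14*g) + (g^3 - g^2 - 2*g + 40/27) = 2*g^3 + 4*g^2 - 16*g + 40/27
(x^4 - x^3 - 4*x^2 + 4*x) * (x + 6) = x^5 + 5*x^4 - 10*x^3 - 20*x^2 + 24*x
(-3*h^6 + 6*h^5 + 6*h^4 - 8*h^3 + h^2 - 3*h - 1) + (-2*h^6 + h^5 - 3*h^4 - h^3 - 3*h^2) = -5*h^6 + 7*h^5 + 3*h^4 - 9*h^3 - 2*h^2 - 3*h - 1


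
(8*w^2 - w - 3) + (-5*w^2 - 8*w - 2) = 3*w^2 - 9*w - 5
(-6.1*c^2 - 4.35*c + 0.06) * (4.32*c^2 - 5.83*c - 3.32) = -26.352*c^4 + 16.771*c^3 + 45.8717*c^2 + 14.0922*c - 0.1992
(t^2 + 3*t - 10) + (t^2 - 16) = 2*t^2 + 3*t - 26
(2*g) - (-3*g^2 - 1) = 3*g^2 + 2*g + 1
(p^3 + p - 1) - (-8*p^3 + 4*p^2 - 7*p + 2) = 9*p^3 - 4*p^2 + 8*p - 3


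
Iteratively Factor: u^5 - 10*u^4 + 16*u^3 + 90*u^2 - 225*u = (u)*(u^4 - 10*u^3 + 16*u^2 + 90*u - 225) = u*(u - 3)*(u^3 - 7*u^2 - 5*u + 75) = u*(u - 5)*(u - 3)*(u^2 - 2*u - 15) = u*(u - 5)^2*(u - 3)*(u + 3)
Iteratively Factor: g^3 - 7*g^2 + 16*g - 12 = (g - 3)*(g^2 - 4*g + 4) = (g - 3)*(g - 2)*(g - 2)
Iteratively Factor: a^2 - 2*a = (a - 2)*(a)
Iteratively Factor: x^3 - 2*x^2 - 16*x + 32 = (x - 2)*(x^2 - 16) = (x - 2)*(x + 4)*(x - 4)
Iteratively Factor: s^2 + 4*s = (s)*(s + 4)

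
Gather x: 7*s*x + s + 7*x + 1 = s + x*(7*s + 7) + 1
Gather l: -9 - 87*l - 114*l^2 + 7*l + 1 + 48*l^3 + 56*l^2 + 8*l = 48*l^3 - 58*l^2 - 72*l - 8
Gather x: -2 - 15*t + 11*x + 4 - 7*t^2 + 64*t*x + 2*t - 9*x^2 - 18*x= -7*t^2 - 13*t - 9*x^2 + x*(64*t - 7) + 2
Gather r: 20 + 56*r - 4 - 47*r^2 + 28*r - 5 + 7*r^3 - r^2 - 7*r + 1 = 7*r^3 - 48*r^2 + 77*r + 12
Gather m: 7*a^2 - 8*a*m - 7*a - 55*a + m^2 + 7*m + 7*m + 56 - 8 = 7*a^2 - 62*a + m^2 + m*(14 - 8*a) + 48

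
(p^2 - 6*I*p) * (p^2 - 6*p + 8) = p^4 - 6*p^3 - 6*I*p^3 + 8*p^2 + 36*I*p^2 - 48*I*p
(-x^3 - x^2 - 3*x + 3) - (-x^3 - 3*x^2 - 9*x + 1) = 2*x^2 + 6*x + 2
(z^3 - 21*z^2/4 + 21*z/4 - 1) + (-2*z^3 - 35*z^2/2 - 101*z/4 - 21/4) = -z^3 - 91*z^2/4 - 20*z - 25/4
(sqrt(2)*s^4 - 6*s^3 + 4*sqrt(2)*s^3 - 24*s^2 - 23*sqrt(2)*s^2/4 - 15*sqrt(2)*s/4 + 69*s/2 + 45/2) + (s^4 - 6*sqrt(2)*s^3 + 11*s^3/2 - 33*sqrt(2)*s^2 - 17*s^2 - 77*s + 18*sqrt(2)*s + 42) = s^4 + sqrt(2)*s^4 - 2*sqrt(2)*s^3 - s^3/2 - 155*sqrt(2)*s^2/4 - 41*s^2 - 85*s/2 + 57*sqrt(2)*s/4 + 129/2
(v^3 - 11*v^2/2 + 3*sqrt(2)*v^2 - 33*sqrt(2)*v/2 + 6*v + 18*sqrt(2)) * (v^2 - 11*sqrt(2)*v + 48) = v^5 - 8*sqrt(2)*v^4 - 11*v^4/2 - 12*v^3 + 44*sqrt(2)*v^3 + 99*v^2 + 96*sqrt(2)*v^2 - 792*sqrt(2)*v - 108*v + 864*sqrt(2)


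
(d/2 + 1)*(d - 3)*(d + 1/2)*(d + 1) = d^4/2 + d^3/4 - 7*d^2/2 - 19*d/4 - 3/2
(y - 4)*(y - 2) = y^2 - 6*y + 8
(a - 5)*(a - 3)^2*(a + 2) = a^4 - 9*a^3 + 17*a^2 + 33*a - 90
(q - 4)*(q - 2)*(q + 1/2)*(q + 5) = q^4 - q^3/2 - 45*q^2/2 + 29*q + 20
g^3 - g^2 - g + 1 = (g - 1)^2*(g + 1)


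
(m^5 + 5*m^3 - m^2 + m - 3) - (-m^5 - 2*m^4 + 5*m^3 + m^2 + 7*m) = 2*m^5 + 2*m^4 - 2*m^2 - 6*m - 3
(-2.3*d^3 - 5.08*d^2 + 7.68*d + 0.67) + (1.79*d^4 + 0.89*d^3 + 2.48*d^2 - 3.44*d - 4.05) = 1.79*d^4 - 1.41*d^3 - 2.6*d^2 + 4.24*d - 3.38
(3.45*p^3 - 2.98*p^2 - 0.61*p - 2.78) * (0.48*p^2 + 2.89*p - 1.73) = 1.656*p^5 + 8.5401*p^4 - 14.8735*p^3 + 2.0581*p^2 - 6.9789*p + 4.8094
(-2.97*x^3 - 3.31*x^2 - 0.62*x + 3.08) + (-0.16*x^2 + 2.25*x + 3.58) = -2.97*x^3 - 3.47*x^2 + 1.63*x + 6.66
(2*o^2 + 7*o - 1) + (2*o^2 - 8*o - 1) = 4*o^2 - o - 2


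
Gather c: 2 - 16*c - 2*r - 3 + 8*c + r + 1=-8*c - r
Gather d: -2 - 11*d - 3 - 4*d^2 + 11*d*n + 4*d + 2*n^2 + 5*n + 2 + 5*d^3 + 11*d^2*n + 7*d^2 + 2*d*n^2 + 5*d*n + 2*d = 5*d^3 + d^2*(11*n + 3) + d*(2*n^2 + 16*n - 5) + 2*n^2 + 5*n - 3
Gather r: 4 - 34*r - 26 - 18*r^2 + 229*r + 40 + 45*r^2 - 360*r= 27*r^2 - 165*r + 18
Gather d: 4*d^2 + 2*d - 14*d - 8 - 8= 4*d^2 - 12*d - 16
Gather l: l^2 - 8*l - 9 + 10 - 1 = l^2 - 8*l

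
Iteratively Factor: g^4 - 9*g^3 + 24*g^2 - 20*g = (g - 2)*(g^3 - 7*g^2 + 10*g) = (g - 5)*(g - 2)*(g^2 - 2*g) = (g - 5)*(g - 2)^2*(g)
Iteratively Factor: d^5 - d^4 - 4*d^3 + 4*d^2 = (d - 2)*(d^4 + d^3 - 2*d^2) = d*(d - 2)*(d^3 + d^2 - 2*d) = d^2*(d - 2)*(d^2 + d - 2) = d^2*(d - 2)*(d + 2)*(d - 1)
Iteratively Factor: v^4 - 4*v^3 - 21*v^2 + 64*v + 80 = (v - 4)*(v^3 - 21*v - 20) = (v - 5)*(v - 4)*(v^2 + 5*v + 4) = (v - 5)*(v - 4)*(v + 4)*(v + 1)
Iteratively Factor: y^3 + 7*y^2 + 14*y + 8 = (y + 2)*(y^2 + 5*y + 4) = (y + 2)*(y + 4)*(y + 1)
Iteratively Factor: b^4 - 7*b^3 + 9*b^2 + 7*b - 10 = (b + 1)*(b^3 - 8*b^2 + 17*b - 10) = (b - 5)*(b + 1)*(b^2 - 3*b + 2) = (b - 5)*(b - 1)*(b + 1)*(b - 2)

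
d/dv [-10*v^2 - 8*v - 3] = -20*v - 8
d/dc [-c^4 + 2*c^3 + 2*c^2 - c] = -4*c^3 + 6*c^2 + 4*c - 1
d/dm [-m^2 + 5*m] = 5 - 2*m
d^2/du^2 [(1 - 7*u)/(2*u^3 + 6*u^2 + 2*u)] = (-21*u^5 - 57*u^4 - 32*u^3 + 30*u^2 + 9*u + 1)/(u^3*(u^6 + 9*u^5 + 30*u^4 + 45*u^3 + 30*u^2 + 9*u + 1))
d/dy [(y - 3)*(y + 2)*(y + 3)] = 3*y^2 + 4*y - 9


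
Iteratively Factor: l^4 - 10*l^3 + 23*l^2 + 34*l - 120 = (l - 3)*(l^3 - 7*l^2 + 2*l + 40) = (l - 3)*(l + 2)*(l^2 - 9*l + 20) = (l - 5)*(l - 3)*(l + 2)*(l - 4)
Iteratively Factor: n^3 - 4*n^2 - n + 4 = (n + 1)*(n^2 - 5*n + 4) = (n - 1)*(n + 1)*(n - 4)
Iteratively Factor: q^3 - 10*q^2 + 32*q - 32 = (q - 4)*(q^2 - 6*q + 8) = (q - 4)*(q - 2)*(q - 4)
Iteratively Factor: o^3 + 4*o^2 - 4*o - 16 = (o + 2)*(o^2 + 2*o - 8) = (o + 2)*(o + 4)*(o - 2)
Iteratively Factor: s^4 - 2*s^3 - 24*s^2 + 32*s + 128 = (s + 2)*(s^3 - 4*s^2 - 16*s + 64) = (s - 4)*(s + 2)*(s^2 - 16) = (s - 4)^2*(s + 2)*(s + 4)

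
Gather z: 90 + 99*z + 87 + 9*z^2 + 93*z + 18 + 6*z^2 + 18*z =15*z^2 + 210*z + 195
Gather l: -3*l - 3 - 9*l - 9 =-12*l - 12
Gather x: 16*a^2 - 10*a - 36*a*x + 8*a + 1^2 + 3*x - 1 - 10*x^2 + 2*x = 16*a^2 - 2*a - 10*x^2 + x*(5 - 36*a)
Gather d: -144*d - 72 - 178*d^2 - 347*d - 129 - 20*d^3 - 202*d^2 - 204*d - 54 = -20*d^3 - 380*d^2 - 695*d - 255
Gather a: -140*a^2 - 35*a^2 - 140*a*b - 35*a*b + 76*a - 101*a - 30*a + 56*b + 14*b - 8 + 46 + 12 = -175*a^2 + a*(-175*b - 55) + 70*b + 50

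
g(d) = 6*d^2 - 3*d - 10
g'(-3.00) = -39.00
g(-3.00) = 53.00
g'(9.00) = 105.00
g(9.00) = 449.00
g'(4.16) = 46.92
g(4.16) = 81.35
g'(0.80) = 6.60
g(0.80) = -8.56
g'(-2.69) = -35.28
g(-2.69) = 41.49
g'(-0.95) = -14.40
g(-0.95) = -1.74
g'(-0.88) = -13.56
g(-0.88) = -2.71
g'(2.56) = 27.72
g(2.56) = 21.64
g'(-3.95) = -50.40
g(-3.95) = 95.46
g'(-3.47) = -44.64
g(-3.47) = 72.66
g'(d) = 12*d - 3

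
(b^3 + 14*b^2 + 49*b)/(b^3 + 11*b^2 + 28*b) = (b + 7)/(b + 4)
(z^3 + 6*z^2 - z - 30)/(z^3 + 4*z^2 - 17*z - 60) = (z - 2)/(z - 4)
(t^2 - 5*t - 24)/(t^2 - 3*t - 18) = (t - 8)/(t - 6)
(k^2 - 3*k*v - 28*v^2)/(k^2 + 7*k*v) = (k^2 - 3*k*v - 28*v^2)/(k*(k + 7*v))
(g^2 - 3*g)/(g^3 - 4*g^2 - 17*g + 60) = g/(g^2 - g - 20)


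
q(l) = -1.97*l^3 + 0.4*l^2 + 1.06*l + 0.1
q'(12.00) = -840.38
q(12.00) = -3333.74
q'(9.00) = -470.45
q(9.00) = -1394.09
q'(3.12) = -53.97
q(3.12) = -52.53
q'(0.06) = 1.09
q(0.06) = 0.16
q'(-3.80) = -87.32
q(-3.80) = 109.95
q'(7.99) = -369.84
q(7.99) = -970.76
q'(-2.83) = -48.54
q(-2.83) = 44.95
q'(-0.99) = -5.52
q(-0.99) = 1.35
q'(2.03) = -21.67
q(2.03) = -12.58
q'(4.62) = -121.39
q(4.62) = -180.73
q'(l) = -5.91*l^2 + 0.8*l + 1.06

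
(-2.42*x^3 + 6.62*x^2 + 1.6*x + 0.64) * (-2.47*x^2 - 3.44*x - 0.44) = 5.9774*x^5 - 8.0266*x^4 - 25.66*x^3 - 9.9976*x^2 - 2.9056*x - 0.2816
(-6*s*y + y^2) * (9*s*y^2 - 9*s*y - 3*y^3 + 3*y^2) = -54*s^2*y^3 + 54*s^2*y^2 + 27*s*y^4 - 27*s*y^3 - 3*y^5 + 3*y^4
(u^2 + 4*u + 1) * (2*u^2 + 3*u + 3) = 2*u^4 + 11*u^3 + 17*u^2 + 15*u + 3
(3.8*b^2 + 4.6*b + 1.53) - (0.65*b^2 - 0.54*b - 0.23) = 3.15*b^2 + 5.14*b + 1.76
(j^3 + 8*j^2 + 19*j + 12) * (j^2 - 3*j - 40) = j^5 + 5*j^4 - 45*j^3 - 365*j^2 - 796*j - 480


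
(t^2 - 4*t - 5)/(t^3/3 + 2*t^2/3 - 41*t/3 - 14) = 3*(t - 5)/(t^2 + t - 42)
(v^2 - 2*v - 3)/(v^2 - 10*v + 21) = (v + 1)/(v - 7)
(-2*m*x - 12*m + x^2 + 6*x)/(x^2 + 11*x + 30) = (-2*m + x)/(x + 5)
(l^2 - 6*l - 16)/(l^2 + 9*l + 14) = (l - 8)/(l + 7)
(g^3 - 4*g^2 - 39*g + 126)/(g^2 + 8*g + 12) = (g^2 - 10*g + 21)/(g + 2)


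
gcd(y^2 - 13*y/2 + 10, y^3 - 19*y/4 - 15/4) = y - 5/2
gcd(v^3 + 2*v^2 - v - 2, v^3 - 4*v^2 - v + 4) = v^2 - 1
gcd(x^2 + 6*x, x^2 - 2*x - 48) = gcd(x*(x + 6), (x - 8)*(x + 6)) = x + 6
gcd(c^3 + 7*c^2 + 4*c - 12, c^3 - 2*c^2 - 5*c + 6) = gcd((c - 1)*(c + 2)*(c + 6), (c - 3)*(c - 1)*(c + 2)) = c^2 + c - 2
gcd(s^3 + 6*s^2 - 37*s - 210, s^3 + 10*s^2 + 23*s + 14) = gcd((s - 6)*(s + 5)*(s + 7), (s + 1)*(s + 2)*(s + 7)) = s + 7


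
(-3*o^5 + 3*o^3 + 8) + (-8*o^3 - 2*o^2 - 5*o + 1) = -3*o^5 - 5*o^3 - 2*o^2 - 5*o + 9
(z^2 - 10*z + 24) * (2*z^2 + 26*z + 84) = 2*z^4 + 6*z^3 - 128*z^2 - 216*z + 2016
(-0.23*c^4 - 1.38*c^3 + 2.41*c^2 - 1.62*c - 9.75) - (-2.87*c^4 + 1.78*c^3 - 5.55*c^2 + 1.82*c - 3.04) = 2.64*c^4 - 3.16*c^3 + 7.96*c^2 - 3.44*c - 6.71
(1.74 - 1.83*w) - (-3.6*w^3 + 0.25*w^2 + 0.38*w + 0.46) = 3.6*w^3 - 0.25*w^2 - 2.21*w + 1.28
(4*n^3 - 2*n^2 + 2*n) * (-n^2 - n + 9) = -4*n^5 - 2*n^4 + 36*n^3 - 20*n^2 + 18*n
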